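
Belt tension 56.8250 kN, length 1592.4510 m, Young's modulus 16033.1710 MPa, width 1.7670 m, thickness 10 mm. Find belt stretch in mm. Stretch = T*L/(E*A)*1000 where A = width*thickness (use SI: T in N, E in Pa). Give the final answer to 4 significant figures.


A = 1.7670 * 0.01 = 0.01767 m^2
Stretch = 56.8250*1000 * 1592.4510 / (16033.1710e6 * 0.01767) * 1000
Stretch = 319.4 mm


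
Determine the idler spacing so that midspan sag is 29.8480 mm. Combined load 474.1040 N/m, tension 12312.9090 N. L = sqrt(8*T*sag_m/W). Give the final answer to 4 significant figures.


sag = 29.8480/1000 = 0.029848 m
L = sqrt(8 * 12312.9090 * 0.029848 / 474.1040)
L = 2.490 m


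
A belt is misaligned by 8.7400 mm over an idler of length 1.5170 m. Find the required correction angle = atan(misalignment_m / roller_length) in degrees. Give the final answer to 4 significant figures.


misalign_m = 8.7400 / 1000 = 0.008740 m
angle = atan(0.008740 / 1.5170)
angle = 0.3301 deg


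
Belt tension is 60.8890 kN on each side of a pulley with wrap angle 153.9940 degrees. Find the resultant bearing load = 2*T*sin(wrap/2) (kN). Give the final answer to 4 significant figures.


F = 2 * 60.8890 * sin(153.9940/2 deg)
F = 118.7 kN


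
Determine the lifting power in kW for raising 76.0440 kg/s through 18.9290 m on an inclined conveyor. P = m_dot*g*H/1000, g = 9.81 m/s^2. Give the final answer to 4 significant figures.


P = 76.0440 * 9.81 * 18.9290 / 1000
P = 14.12 kW


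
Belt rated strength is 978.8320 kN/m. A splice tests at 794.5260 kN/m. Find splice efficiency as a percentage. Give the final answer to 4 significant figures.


Eff = 794.5260 / 978.8320 * 100
Eff = 81.17 %


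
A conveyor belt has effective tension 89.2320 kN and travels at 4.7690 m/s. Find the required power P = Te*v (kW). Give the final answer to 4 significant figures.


P = Te * v = 89.2320 * 4.7690
P = 425.5 kW


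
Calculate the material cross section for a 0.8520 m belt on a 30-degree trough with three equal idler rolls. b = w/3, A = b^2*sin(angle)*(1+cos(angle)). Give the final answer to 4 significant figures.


b = 0.8520/3 = 0.284 m
A = 0.284^2 * sin(30 deg) * (1 + cos(30 deg))
A = 0.07525 m^2


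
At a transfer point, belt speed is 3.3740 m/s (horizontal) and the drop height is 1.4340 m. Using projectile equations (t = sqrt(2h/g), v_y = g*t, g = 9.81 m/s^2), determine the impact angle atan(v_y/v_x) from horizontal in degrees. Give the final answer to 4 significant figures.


t = sqrt(2*1.4340/9.81) = 0.540698 s
v_y = 9.81 * 0.540698 = 5.30425 m/s
angle = atan(5.30425 / 3.3740) = 57.54 deg


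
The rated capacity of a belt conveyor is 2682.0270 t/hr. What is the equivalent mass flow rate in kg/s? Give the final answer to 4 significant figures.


m_dot = 2682.0270 * 1000 / 3600
m_dot = 745.0 kg/s


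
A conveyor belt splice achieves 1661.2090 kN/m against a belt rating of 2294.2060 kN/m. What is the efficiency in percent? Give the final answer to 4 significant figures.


Eff = 1661.2090 / 2294.2060 * 100
Eff = 72.41 %


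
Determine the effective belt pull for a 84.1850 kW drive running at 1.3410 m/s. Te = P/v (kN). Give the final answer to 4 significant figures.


Te = P / v = 84.1850 / 1.3410
Te = 62.78 kN


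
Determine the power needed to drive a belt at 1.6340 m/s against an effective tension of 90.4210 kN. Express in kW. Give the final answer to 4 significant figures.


P = Te * v = 90.4210 * 1.6340
P = 147.7 kW


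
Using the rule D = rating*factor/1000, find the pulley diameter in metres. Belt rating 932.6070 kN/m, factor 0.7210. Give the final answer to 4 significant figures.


D = 932.6070 * 0.7210 / 1000
D = 0.6724 m


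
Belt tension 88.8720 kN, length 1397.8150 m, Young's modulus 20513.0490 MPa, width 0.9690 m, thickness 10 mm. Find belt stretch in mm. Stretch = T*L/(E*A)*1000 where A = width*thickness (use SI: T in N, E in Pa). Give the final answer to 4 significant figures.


A = 0.9690 * 0.01 = 0.00969 m^2
Stretch = 88.8720*1000 * 1397.8150 / (20513.0490e6 * 0.00969) * 1000
Stretch = 625.0 mm


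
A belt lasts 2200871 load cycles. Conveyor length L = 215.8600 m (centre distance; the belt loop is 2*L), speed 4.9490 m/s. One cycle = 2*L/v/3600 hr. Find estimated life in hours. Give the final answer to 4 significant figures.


cycle_time = 2 * 215.8600 / 4.9490 / 3600 = 0.0242316 hr
life = 2200871 * 0.0242316 = 53330 hours


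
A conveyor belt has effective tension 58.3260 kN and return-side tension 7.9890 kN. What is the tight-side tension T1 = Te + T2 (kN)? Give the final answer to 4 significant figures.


T1 = Te + T2 = 58.3260 + 7.9890
T1 = 66.31 kN


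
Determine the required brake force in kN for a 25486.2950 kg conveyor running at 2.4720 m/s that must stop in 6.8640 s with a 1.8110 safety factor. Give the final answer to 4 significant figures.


F = 25486.2950 * 2.4720 / 6.8640 * 1.8110 / 1000
F = 16.62 kN


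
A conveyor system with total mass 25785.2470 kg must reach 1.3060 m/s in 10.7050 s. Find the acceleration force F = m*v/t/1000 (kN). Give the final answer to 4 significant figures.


F = 25785.2470 * 1.3060 / 10.7050 / 1000
F = 3.146 kN


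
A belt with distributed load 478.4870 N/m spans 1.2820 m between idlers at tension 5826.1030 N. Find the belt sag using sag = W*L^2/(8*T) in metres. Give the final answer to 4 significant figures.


sag = 478.4870 * 1.2820^2 / (8 * 5826.1030)
sag = 0.01687 m


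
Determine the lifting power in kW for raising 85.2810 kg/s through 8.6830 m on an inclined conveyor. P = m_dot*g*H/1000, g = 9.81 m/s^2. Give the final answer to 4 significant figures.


P = 85.2810 * 9.81 * 8.6830 / 1000
P = 7.264 kW


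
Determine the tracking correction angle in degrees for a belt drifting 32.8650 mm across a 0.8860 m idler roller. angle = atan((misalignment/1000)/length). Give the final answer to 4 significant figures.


misalign_m = 32.8650 / 1000 = 0.032865 m
angle = atan(0.032865 / 0.8860)
angle = 2.124 deg


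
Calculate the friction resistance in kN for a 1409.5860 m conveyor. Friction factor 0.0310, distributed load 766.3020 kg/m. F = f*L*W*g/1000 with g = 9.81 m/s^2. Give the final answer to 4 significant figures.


F = 0.0310 * 1409.5860 * 766.3020 * 9.81 / 1000
F = 328.5 kN


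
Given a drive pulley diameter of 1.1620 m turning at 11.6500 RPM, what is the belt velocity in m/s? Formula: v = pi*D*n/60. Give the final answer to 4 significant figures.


v = pi * 1.1620 * 11.6500 / 60
v = 0.7088 m/s


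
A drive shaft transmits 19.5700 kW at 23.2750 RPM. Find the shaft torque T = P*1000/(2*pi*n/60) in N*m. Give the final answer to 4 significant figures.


omega = 2*pi*23.2750/60 = 2.43735 rad/s
T = 19.5700*1000 / 2.43735
T = 8029 N*m


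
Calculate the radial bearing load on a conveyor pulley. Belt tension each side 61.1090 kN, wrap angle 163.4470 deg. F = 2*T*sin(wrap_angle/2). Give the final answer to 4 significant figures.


F = 2 * 61.1090 * sin(163.4470/2 deg)
F = 120.9 kN


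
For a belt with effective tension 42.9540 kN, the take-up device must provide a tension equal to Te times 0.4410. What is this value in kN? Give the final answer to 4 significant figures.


T_tu = 42.9540 * 0.4410
T_tu = 18.94 kN


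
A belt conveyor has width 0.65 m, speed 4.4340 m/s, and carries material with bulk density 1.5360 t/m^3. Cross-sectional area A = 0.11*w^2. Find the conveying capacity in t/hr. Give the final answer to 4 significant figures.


A = 0.11 * 0.65^2 = 0.046475 m^2
C = 0.046475 * 4.4340 * 1.5360 * 3600
C = 1139 t/hr


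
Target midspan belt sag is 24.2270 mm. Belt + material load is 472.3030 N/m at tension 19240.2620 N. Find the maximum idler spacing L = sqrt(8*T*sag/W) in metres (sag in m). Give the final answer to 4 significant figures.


sag = 24.2270/1000 = 0.024227 m
L = sqrt(8 * 19240.2620 * 0.024227 / 472.3030)
L = 2.810 m


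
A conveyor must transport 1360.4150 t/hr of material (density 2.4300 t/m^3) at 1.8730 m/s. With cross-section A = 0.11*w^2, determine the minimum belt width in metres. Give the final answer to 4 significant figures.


A_req = 1360.4150 / (1.8730 * 2.4300 * 3600) = 0.0830281 m^2
w = sqrt(0.0830281 / 0.11)
w = 0.8688 m


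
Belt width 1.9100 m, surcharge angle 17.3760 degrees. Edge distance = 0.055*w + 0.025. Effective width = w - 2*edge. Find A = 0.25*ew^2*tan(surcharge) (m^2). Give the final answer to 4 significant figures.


edge = 0.055*1.9100 + 0.025 = 0.13005 m
ew = 1.9100 - 2*0.13005 = 1.6499 m
A = 0.25 * 1.6499^2 * tan(17.3760 deg)
A = 0.2130 m^2


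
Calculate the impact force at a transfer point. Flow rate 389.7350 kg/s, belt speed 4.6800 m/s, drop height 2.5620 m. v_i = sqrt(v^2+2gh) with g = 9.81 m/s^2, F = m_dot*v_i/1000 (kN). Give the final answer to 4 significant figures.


v_i = sqrt(4.6800^2 + 2*9.81*2.5620) = 8.49522 m/s
F = 389.7350 * 8.49522 / 1000
F = 3.311 kN


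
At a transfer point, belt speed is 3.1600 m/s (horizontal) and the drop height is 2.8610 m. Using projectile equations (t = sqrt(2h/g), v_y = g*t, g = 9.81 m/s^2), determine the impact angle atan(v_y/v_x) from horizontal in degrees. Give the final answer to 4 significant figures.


t = sqrt(2*2.8610/9.81) = 0.763729 s
v_y = 9.81 * 0.763729 = 7.49218 m/s
angle = atan(7.49218 / 3.1600) = 67.13 deg


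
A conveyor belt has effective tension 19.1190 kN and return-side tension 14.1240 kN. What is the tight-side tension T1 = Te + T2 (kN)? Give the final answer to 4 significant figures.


T1 = Te + T2 = 19.1190 + 14.1240
T1 = 33.24 kN


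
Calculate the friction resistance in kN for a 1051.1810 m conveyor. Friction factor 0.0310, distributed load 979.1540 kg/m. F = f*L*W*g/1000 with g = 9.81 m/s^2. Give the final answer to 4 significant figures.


F = 0.0310 * 1051.1810 * 979.1540 * 9.81 / 1000
F = 313.0 kN


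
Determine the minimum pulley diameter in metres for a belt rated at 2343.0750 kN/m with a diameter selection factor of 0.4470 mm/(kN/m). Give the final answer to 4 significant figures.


D = 2343.0750 * 0.4470 / 1000
D = 1.047 m


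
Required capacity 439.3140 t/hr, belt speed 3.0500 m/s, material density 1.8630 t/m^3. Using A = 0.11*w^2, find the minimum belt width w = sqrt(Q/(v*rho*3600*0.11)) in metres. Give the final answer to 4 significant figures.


A_req = 439.3140 / (3.0500 * 1.8630 * 3600) = 0.0214763 m^2
w = sqrt(0.0214763 / 0.11)
w = 0.4419 m


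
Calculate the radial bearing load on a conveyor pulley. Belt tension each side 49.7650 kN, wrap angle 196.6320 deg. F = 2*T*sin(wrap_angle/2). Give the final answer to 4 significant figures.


F = 2 * 49.7650 * sin(196.6320/2 deg)
F = 98.48 kN


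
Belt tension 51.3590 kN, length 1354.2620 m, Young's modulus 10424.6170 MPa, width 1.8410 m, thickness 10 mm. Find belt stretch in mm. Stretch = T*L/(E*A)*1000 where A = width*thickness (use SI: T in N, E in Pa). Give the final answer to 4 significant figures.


A = 1.8410 * 0.01 = 0.01841 m^2
Stretch = 51.3590*1000 * 1354.2620 / (10424.6170e6 * 0.01841) * 1000
Stretch = 362.4 mm


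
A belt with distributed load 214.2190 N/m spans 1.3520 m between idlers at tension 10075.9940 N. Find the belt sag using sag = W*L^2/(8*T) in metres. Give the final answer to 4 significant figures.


sag = 214.2190 * 1.3520^2 / (8 * 10075.9940)
sag = 0.004858 m


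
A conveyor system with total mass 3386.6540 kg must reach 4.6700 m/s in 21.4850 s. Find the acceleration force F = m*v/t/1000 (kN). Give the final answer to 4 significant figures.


F = 3386.6540 * 4.6700 / 21.4850 / 1000
F = 0.7361 kN


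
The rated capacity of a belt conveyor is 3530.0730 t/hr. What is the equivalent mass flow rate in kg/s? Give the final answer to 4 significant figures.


m_dot = 3530.0730 * 1000 / 3600
m_dot = 980.6 kg/s


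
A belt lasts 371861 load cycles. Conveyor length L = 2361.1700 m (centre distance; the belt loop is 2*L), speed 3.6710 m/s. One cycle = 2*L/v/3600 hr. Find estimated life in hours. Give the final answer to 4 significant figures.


cycle_time = 2 * 2361.1700 / 3.6710 / 3600 = 0.357331 hr
life = 371861 * 0.357331 = 132900 hours


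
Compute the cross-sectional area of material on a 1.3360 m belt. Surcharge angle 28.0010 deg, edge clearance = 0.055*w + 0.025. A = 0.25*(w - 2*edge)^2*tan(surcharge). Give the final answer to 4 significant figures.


edge = 0.055*1.3360 + 0.025 = 0.09848 m
ew = 1.3360 - 2*0.09848 = 1.13904 m
A = 0.25 * 1.13904^2 * tan(28.0010 deg)
A = 0.1725 m^2


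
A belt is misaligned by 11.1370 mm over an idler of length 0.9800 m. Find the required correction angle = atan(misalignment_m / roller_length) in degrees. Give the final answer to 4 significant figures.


misalign_m = 11.1370 / 1000 = 0.011137 m
angle = atan(0.011137 / 0.9800)
angle = 0.6511 deg


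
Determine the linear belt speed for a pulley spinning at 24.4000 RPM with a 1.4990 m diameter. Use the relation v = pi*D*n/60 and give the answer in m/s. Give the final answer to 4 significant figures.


v = pi * 1.4990 * 24.4000 / 60
v = 1.915 m/s


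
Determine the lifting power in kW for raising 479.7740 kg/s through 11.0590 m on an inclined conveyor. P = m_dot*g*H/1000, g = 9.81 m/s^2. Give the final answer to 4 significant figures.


P = 479.7740 * 9.81 * 11.0590 / 1000
P = 52.05 kW


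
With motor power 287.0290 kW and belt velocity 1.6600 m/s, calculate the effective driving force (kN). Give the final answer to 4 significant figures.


Te = P / v = 287.0290 / 1.6600
Te = 172.9 kN


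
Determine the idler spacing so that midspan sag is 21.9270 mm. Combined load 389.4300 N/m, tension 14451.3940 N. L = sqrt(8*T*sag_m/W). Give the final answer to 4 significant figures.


sag = 21.9270/1000 = 0.021927 m
L = sqrt(8 * 14451.3940 * 0.021927 / 389.4300)
L = 2.551 m


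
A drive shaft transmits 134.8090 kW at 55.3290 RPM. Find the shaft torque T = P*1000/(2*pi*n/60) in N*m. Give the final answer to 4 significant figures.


omega = 2*pi*55.3290/60 = 5.79404 rad/s
T = 134.8090*1000 / 5.79404
T = 23270 N*m


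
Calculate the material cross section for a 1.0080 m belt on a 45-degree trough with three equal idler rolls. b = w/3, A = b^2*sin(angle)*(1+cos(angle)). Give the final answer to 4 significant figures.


b = 1.0080/3 = 0.336 m
A = 0.336^2 * sin(45 deg) * (1 + cos(45 deg))
A = 0.1363 m^2


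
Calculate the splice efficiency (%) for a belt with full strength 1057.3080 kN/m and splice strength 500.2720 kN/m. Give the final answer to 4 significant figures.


Eff = 500.2720 / 1057.3080 * 100
Eff = 47.32 %


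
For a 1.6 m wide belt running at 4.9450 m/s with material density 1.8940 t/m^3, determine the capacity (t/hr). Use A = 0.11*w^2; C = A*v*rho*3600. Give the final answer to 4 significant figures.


A = 0.11 * 1.6^2 = 0.2816 m^2
C = 0.2816 * 4.9450 * 1.8940 * 3600
C = 9495 t/hr


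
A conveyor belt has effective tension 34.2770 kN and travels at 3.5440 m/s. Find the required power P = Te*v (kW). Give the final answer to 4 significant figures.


P = Te * v = 34.2770 * 3.5440
P = 121.5 kW


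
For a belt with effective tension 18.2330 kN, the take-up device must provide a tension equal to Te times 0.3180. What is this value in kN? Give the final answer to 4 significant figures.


T_tu = 18.2330 * 0.3180
T_tu = 5.798 kN


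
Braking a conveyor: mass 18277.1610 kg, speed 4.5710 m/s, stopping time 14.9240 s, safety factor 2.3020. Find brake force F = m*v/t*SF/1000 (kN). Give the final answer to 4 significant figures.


F = 18277.1610 * 4.5710 / 14.9240 * 2.3020 / 1000
F = 12.89 kN


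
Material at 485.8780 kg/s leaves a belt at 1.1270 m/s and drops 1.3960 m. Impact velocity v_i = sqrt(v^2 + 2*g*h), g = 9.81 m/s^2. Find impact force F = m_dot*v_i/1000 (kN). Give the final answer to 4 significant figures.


v_i = sqrt(1.1270^2 + 2*9.81*1.3960) = 5.35347 m/s
F = 485.8780 * 5.35347 / 1000
F = 2.601 kN


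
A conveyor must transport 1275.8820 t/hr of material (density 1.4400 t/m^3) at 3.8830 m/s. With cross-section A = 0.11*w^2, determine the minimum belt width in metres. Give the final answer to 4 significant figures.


A_req = 1275.8820 / (3.8830 * 1.4400 * 3600) = 0.0633838 m^2
w = sqrt(0.0633838 / 0.11)
w = 0.7591 m


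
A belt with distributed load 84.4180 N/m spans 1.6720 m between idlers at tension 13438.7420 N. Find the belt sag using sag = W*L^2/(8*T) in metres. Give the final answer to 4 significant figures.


sag = 84.4180 * 1.6720^2 / (8 * 13438.7420)
sag = 0.002195 m


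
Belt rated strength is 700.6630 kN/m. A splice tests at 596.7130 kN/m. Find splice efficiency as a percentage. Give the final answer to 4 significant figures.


Eff = 596.7130 / 700.6630 * 100
Eff = 85.16 %


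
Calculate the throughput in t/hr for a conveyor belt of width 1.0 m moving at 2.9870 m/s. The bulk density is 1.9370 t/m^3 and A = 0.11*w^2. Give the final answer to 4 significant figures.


A = 0.11 * 1.0^2 = 0.11 m^2
C = 0.11 * 2.9870 * 1.9370 * 3600
C = 2291 t/hr


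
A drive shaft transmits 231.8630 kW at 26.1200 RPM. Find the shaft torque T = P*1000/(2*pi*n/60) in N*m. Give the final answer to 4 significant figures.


omega = 2*pi*26.1200/60 = 2.73528 rad/s
T = 231.8630*1000 / 2.73528
T = 84770 N*m


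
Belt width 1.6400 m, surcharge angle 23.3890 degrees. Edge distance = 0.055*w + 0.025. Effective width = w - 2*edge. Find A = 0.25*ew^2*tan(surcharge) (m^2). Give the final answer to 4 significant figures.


edge = 0.055*1.6400 + 0.025 = 0.1152 m
ew = 1.6400 - 2*0.1152 = 1.4096 m
A = 0.25 * 1.4096^2 * tan(23.3890 deg)
A = 0.2148 m^2


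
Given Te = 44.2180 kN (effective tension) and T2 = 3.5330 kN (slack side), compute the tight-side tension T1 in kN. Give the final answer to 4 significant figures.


T1 = Te + T2 = 44.2180 + 3.5330
T1 = 47.75 kN


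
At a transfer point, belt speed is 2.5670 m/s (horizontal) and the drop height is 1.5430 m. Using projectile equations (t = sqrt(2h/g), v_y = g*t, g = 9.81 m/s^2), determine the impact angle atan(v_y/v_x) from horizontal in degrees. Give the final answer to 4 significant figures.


t = sqrt(2*1.5430/9.81) = 0.560872 s
v_y = 9.81 * 0.560872 = 5.50215 m/s
angle = atan(5.50215 / 2.5670) = 64.99 deg


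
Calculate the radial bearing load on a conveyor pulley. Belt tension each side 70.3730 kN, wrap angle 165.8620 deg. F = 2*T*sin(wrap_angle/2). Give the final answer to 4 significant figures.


F = 2 * 70.3730 * sin(165.8620/2 deg)
F = 139.7 kN


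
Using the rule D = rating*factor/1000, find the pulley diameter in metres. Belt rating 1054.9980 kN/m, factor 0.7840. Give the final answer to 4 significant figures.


D = 1054.9980 * 0.7840 / 1000
D = 0.8271 m


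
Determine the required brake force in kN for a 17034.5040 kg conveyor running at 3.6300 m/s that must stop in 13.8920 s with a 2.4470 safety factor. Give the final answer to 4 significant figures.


F = 17034.5040 * 3.6300 / 13.8920 * 2.4470 / 1000
F = 10.89 kN


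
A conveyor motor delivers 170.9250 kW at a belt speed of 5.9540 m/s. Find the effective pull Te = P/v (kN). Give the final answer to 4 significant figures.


Te = P / v = 170.9250 / 5.9540
Te = 28.71 kN


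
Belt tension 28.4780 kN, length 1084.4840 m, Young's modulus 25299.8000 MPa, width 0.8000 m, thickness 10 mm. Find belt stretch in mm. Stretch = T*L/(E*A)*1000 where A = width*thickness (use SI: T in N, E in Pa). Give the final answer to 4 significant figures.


A = 0.8000 * 0.01 = 0.00800 m^2
Stretch = 28.4780*1000 * 1084.4840 / (25299.8000e6 * 0.00800) * 1000
Stretch = 152.6 mm


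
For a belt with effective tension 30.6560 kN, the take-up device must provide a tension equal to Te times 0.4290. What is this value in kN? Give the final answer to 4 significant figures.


T_tu = 30.6560 * 0.4290
T_tu = 13.15 kN


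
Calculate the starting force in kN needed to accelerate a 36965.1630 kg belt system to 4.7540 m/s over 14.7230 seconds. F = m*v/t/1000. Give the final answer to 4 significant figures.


F = 36965.1630 * 4.7540 / 14.7230 / 1000
F = 11.94 kN


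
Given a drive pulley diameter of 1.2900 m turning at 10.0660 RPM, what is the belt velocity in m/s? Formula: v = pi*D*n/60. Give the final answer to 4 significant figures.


v = pi * 1.2900 * 10.0660 / 60
v = 0.6799 m/s


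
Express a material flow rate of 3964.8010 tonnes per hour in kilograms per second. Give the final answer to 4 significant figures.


m_dot = 3964.8010 * 1000 / 3600
m_dot = 1101 kg/s


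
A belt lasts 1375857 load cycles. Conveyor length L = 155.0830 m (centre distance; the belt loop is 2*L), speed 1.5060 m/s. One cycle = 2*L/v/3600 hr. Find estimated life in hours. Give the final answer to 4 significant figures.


cycle_time = 2 * 155.0830 / 1.5060 / 3600 = 0.0572093 hr
life = 1375857 * 0.0572093 = 78710 hours


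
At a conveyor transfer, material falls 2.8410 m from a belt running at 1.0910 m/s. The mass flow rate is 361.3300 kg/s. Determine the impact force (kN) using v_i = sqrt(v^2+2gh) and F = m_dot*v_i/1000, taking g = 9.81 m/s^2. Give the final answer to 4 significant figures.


v_i = sqrt(1.0910^2 + 2*9.81*2.8410) = 7.54524 m/s
F = 361.3300 * 7.54524 / 1000
F = 2.726 kN


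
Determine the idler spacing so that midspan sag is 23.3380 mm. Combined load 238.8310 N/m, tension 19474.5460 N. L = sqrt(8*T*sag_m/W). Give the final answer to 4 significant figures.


sag = 23.3380/1000 = 0.023338 m
L = sqrt(8 * 19474.5460 * 0.023338 / 238.8310)
L = 3.902 m


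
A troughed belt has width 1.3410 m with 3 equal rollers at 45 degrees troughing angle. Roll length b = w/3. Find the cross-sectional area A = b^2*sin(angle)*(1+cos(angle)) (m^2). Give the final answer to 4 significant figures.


b = 1.3410/3 = 0.447 m
A = 0.447^2 * sin(45 deg) * (1 + cos(45 deg))
A = 0.2412 m^2


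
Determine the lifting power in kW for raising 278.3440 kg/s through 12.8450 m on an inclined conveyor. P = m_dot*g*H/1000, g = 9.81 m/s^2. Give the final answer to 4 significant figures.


P = 278.3440 * 9.81 * 12.8450 / 1000
P = 35.07 kW


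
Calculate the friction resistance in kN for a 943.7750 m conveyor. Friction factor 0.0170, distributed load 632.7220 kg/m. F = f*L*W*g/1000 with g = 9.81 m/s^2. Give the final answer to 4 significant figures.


F = 0.0170 * 943.7750 * 632.7220 * 9.81 / 1000
F = 99.59 kN


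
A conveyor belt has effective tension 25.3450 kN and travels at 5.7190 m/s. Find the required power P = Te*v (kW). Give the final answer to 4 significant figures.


P = Te * v = 25.3450 * 5.7190
P = 144.9 kW


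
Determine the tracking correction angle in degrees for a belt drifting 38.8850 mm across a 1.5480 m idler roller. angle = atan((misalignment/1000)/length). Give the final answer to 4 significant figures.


misalign_m = 38.8850 / 1000 = 0.038885 m
angle = atan(0.038885 / 1.5480)
angle = 1.439 deg


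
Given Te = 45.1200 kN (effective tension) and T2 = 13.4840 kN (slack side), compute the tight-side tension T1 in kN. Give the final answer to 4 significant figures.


T1 = Te + T2 = 45.1200 + 13.4840
T1 = 58.60 kN


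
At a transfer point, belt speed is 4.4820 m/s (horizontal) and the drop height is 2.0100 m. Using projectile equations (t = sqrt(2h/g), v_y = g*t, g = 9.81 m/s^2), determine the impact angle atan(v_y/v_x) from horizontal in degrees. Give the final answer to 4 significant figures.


t = sqrt(2*2.0100/9.81) = 0.640145 s
v_y = 9.81 * 0.640145 = 6.27982 m/s
angle = atan(6.27982 / 4.4820) = 54.48 deg


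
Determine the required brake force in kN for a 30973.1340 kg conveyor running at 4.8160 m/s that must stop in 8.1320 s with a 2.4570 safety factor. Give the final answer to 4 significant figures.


F = 30973.1340 * 4.8160 / 8.1320 * 2.4570 / 1000
F = 45.07 kN


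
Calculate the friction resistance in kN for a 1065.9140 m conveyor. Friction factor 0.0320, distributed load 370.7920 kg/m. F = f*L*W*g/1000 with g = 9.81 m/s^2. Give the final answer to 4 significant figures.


F = 0.0320 * 1065.9140 * 370.7920 * 9.81 / 1000
F = 124.1 kN


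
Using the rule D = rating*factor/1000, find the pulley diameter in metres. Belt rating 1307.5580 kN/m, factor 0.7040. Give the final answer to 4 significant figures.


D = 1307.5580 * 0.7040 / 1000
D = 0.9205 m


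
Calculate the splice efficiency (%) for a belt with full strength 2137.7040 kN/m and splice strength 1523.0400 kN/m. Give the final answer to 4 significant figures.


Eff = 1523.0400 / 2137.7040 * 100
Eff = 71.25 %


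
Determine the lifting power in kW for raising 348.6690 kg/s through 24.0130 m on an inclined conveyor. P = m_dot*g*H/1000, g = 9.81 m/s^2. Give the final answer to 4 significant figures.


P = 348.6690 * 9.81 * 24.0130 / 1000
P = 82.14 kW


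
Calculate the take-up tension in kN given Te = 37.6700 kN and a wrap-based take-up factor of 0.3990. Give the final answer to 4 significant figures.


T_tu = 37.6700 * 0.3990
T_tu = 15.03 kN


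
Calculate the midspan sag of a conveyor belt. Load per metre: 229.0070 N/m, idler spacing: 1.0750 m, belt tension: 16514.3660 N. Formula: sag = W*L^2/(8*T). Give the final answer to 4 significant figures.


sag = 229.0070 * 1.0750^2 / (8 * 16514.3660)
sag = 0.002003 m


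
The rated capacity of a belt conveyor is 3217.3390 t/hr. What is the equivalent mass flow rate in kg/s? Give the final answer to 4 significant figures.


m_dot = 3217.3390 * 1000 / 3600
m_dot = 893.7 kg/s


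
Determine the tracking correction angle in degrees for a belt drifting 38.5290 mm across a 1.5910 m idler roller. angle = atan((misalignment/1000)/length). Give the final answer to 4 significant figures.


misalign_m = 38.5290 / 1000 = 0.038529 m
angle = atan(0.038529 / 1.5910)
angle = 1.387 deg


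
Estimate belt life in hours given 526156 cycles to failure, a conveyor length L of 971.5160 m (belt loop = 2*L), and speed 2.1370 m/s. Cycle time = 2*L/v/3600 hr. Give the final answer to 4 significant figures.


cycle_time = 2 * 971.5160 / 2.1370 / 3600 = 0.252565 hr
life = 526156 * 0.252565 = 132900 hours


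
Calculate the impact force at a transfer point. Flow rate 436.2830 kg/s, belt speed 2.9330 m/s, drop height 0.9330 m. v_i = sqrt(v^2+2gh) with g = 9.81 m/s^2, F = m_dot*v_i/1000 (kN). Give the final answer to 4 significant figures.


v_i = sqrt(2.9330^2 + 2*9.81*0.9330) = 5.18729 m/s
F = 436.2830 * 5.18729 / 1000
F = 2.263 kN


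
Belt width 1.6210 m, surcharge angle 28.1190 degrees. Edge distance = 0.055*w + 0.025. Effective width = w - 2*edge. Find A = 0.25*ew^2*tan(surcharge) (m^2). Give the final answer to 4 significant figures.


edge = 0.055*1.6210 + 0.025 = 0.114155 m
ew = 1.6210 - 2*0.114155 = 1.39269 m
A = 0.25 * 1.39269^2 * tan(28.1190 deg)
A = 0.2591 m^2


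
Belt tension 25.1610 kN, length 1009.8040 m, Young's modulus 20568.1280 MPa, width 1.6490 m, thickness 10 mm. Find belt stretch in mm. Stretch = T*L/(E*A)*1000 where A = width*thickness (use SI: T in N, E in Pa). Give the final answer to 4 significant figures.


A = 1.6490 * 0.01 = 0.01649 m^2
Stretch = 25.1610*1000 * 1009.8040 / (20568.1280e6 * 0.01649) * 1000
Stretch = 74.91 mm


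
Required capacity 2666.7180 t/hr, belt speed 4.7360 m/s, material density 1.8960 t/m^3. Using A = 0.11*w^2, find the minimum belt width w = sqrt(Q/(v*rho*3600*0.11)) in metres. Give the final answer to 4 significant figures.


A_req = 2666.7180 / (4.7360 * 1.8960 * 3600) = 0.0824944 m^2
w = sqrt(0.0824944 / 0.11)
w = 0.8660 m


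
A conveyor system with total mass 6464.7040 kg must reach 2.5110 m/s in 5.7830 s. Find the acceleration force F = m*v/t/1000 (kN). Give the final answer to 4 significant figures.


F = 6464.7040 * 2.5110 / 5.7830 / 1000
F = 2.807 kN


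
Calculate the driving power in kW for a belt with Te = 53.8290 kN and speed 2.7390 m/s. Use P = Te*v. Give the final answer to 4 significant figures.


P = Te * v = 53.8290 * 2.7390
P = 147.4 kW


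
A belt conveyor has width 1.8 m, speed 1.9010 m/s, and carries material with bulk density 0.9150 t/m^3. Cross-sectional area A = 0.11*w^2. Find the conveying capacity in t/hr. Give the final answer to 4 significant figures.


A = 0.11 * 1.8^2 = 0.3564 m^2
C = 0.3564 * 1.9010 * 0.9150 * 3600
C = 2232 t/hr


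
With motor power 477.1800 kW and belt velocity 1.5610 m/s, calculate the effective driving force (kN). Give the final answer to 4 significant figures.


Te = P / v = 477.1800 / 1.5610
Te = 305.7 kN


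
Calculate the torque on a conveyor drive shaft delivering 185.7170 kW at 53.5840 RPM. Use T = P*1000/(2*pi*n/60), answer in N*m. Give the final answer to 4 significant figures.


omega = 2*pi*53.5840/60 = 5.6113 rad/s
T = 185.7170*1000 / 5.6113
T = 33100 N*m


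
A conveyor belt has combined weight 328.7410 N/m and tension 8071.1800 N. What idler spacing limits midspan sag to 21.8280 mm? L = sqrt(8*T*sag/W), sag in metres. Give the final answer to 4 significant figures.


sag = 21.8280/1000 = 0.021828 m
L = sqrt(8 * 8071.1800 * 0.021828 / 328.7410)
L = 2.071 m


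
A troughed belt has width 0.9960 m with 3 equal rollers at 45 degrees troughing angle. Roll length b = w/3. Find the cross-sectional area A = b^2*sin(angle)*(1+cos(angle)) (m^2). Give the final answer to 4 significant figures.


b = 0.9960/3 = 0.332 m
A = 0.332^2 * sin(45 deg) * (1 + cos(45 deg))
A = 0.1331 m^2


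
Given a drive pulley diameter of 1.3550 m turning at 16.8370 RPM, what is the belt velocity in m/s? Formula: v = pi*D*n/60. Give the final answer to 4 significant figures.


v = pi * 1.3550 * 16.8370 / 60
v = 1.195 m/s


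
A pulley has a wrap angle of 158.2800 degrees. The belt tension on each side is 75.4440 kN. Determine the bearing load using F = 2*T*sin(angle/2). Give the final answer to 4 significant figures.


F = 2 * 75.4440 * sin(158.2800/2 deg)
F = 148.2 kN


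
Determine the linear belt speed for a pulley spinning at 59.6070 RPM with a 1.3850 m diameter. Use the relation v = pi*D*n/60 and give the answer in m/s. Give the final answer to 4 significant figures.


v = pi * 1.3850 * 59.6070 / 60
v = 4.323 m/s


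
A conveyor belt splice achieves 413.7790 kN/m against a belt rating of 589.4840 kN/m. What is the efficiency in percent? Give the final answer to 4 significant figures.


Eff = 413.7790 / 589.4840 * 100
Eff = 70.19 %


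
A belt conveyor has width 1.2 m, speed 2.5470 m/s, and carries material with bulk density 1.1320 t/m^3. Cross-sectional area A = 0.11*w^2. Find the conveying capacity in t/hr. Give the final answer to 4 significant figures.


A = 0.11 * 1.2^2 = 0.1584 m^2
C = 0.1584 * 2.5470 * 1.1320 * 3600
C = 1644 t/hr


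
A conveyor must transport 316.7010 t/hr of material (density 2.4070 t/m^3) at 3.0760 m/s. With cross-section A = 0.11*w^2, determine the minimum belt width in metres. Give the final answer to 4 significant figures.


A_req = 316.7010 / (3.0760 * 2.4070 * 3600) = 0.0118819 m^2
w = sqrt(0.0118819 / 0.11)
w = 0.3287 m


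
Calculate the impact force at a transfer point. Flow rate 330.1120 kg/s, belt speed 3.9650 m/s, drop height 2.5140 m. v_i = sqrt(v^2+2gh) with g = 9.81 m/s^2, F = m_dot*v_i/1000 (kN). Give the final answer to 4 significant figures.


v_i = sqrt(3.9650^2 + 2*9.81*2.5140) = 8.0651 m/s
F = 330.1120 * 8.0651 / 1000
F = 2.662 kN


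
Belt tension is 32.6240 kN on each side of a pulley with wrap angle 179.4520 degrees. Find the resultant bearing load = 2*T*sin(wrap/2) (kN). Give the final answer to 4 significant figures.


F = 2 * 32.6240 * sin(179.4520/2 deg)
F = 65.25 kN


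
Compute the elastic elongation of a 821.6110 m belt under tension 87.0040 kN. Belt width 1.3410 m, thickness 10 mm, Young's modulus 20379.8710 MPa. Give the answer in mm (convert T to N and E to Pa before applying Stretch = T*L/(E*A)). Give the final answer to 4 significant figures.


A = 1.3410 * 0.01 = 0.01341 m^2
Stretch = 87.0040*1000 * 821.6110 / (20379.8710e6 * 0.01341) * 1000
Stretch = 261.6 mm


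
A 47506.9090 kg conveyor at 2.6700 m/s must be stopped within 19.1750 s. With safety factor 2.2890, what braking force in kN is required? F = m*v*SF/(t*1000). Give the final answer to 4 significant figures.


F = 47506.9090 * 2.6700 / 19.1750 * 2.2890 / 1000
F = 15.14 kN


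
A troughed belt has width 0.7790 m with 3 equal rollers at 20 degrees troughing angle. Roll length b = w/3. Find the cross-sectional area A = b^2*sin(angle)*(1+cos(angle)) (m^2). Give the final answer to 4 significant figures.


b = 0.7790/3 = 0.259667 m
A = 0.259667^2 * sin(20 deg) * (1 + cos(20 deg))
A = 0.04473 m^2


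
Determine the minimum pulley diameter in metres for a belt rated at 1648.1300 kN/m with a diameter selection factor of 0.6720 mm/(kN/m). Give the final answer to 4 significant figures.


D = 1648.1300 * 0.6720 / 1000
D = 1.108 m


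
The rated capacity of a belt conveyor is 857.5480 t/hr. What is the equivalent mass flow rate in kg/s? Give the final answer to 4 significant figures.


m_dot = 857.5480 * 1000 / 3600
m_dot = 238.2 kg/s


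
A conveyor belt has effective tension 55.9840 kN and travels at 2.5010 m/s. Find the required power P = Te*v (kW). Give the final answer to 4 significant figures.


P = Te * v = 55.9840 * 2.5010
P = 140.0 kW


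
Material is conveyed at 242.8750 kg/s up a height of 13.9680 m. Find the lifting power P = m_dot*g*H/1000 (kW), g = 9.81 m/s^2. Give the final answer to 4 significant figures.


P = 242.8750 * 9.81 * 13.9680 / 1000
P = 33.28 kW


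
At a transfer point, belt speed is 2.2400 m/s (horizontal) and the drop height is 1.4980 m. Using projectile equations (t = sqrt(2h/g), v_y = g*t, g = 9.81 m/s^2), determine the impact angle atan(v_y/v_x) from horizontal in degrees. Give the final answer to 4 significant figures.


t = sqrt(2*1.4980/9.81) = 0.552632 s
v_y = 9.81 * 0.552632 = 5.42132 m/s
angle = atan(5.42132 / 2.2400) = 67.55 deg


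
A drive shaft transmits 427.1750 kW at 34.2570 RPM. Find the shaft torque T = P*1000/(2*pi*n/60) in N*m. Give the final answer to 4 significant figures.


omega = 2*pi*34.2570/60 = 3.58738 rad/s
T = 427.1750*1000 / 3.58738
T = 119100 N*m


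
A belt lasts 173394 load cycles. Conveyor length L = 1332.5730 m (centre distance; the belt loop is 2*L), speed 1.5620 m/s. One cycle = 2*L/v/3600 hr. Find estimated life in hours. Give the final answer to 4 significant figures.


cycle_time = 2 * 1332.5730 / 1.5620 / 3600 = 0.473955 hr
life = 173394 * 0.473955 = 82180 hours


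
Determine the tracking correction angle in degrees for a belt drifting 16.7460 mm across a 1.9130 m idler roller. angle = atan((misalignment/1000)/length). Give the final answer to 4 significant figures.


misalign_m = 16.7460 / 1000 = 0.016746 m
angle = atan(0.016746 / 1.9130)
angle = 0.5015 deg


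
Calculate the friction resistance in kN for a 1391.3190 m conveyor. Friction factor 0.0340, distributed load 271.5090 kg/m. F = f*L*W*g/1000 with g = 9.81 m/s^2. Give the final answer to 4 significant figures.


F = 0.0340 * 1391.3190 * 271.5090 * 9.81 / 1000
F = 126.0 kN


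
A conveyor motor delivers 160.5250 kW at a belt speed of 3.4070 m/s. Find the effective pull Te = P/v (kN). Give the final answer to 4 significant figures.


Te = P / v = 160.5250 / 3.4070
Te = 47.12 kN


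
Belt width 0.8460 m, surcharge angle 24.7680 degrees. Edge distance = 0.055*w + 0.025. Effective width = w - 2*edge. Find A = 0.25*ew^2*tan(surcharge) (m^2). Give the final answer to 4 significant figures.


edge = 0.055*0.8460 + 0.025 = 0.07153 m
ew = 0.8460 - 2*0.07153 = 0.70294 m
A = 0.25 * 0.70294^2 * tan(24.7680 deg)
A = 0.05700 m^2


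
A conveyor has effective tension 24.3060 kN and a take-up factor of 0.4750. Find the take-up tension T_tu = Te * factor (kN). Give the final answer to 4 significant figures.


T_tu = 24.3060 * 0.4750
T_tu = 11.55 kN


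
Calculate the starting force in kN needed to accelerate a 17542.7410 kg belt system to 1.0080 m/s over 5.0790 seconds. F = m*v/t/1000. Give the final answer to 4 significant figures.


F = 17542.7410 * 1.0080 / 5.0790 / 1000
F = 3.482 kN


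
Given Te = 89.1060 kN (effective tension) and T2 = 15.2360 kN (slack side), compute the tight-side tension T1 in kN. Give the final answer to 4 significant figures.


T1 = Te + T2 = 89.1060 + 15.2360
T1 = 104.3 kN


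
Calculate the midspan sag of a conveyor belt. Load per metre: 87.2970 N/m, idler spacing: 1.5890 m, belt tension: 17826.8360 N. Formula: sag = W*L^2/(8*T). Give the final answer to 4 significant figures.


sag = 87.2970 * 1.5890^2 / (8 * 17826.8360)
sag = 0.001546 m


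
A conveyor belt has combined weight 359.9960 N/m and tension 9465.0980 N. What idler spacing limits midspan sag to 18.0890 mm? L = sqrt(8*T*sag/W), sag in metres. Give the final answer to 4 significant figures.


sag = 18.0890/1000 = 0.018089 m
L = sqrt(8 * 9465.0980 * 0.018089 / 359.9960)
L = 1.951 m


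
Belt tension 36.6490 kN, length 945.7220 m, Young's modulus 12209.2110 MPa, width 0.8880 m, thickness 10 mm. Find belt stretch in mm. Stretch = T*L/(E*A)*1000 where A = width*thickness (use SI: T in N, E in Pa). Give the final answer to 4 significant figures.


A = 0.8880 * 0.01 = 0.00888 m^2
Stretch = 36.6490*1000 * 945.7220 / (12209.2110e6 * 0.00888) * 1000
Stretch = 319.7 mm


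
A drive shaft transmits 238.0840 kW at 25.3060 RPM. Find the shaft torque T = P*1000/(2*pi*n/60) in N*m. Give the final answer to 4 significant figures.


omega = 2*pi*25.3060/60 = 2.65004 rad/s
T = 238.0840*1000 / 2.65004
T = 89840 N*m


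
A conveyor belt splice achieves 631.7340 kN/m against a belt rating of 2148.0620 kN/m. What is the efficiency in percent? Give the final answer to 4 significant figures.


Eff = 631.7340 / 2148.0620 * 100
Eff = 29.41 %


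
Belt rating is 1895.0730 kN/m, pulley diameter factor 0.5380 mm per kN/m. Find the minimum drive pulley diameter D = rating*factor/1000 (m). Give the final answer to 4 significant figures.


D = 1895.0730 * 0.5380 / 1000
D = 1.020 m


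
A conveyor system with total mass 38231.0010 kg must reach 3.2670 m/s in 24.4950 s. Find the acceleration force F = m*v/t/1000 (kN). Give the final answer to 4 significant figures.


F = 38231.0010 * 3.2670 / 24.4950 / 1000
F = 5.099 kN


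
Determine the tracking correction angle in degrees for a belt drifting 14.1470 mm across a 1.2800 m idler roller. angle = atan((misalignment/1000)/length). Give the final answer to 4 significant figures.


misalign_m = 14.1470 / 1000 = 0.014147 m
angle = atan(0.014147 / 1.2800)
angle = 0.6332 deg


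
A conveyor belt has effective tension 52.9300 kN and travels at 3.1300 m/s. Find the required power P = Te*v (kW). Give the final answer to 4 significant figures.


P = Te * v = 52.9300 * 3.1300
P = 165.7 kW


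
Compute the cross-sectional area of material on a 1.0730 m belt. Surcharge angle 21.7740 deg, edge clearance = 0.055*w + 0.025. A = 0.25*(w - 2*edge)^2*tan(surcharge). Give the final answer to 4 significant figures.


edge = 0.055*1.0730 + 0.025 = 0.084015 m
ew = 1.0730 - 2*0.084015 = 0.90497 m
A = 0.25 * 0.90497^2 * tan(21.7740 deg)
A = 0.08178 m^2


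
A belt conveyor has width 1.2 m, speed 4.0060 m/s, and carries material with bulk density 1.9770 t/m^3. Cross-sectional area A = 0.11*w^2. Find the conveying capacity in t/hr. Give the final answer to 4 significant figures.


A = 0.11 * 1.2^2 = 0.1584 m^2
C = 0.1584 * 4.0060 * 1.9770 * 3600
C = 4516 t/hr


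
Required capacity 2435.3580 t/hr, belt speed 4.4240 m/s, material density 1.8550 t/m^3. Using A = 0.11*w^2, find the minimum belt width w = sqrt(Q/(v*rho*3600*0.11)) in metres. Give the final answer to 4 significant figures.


A_req = 2435.3580 / (4.4240 * 1.8550 * 3600) = 0.082433 m^2
w = sqrt(0.082433 / 0.11)
w = 0.8657 m
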